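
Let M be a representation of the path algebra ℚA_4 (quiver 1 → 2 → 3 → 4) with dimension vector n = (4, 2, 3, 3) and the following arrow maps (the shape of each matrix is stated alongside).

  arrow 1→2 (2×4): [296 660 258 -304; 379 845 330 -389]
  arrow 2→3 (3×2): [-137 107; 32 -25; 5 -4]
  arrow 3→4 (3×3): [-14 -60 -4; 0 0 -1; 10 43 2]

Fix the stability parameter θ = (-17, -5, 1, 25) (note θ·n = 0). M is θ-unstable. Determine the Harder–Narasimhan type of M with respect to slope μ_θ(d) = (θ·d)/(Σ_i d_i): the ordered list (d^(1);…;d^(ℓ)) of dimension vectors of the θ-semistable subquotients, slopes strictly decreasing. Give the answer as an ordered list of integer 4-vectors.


Barcode: M ≅ I[1,1]^2, I[1,4]^2, I[3,4]. HN layers by μ_θ (4 steps, strictly decreasing):
  μ^(1)=25; μ^(2)=1; μ^(3)=-5; μ^(4)=-17

((0, 0, 0, 3); (0, 0, 3, 0); (0, 2, 0, 0); (4, 0, 0, 0))


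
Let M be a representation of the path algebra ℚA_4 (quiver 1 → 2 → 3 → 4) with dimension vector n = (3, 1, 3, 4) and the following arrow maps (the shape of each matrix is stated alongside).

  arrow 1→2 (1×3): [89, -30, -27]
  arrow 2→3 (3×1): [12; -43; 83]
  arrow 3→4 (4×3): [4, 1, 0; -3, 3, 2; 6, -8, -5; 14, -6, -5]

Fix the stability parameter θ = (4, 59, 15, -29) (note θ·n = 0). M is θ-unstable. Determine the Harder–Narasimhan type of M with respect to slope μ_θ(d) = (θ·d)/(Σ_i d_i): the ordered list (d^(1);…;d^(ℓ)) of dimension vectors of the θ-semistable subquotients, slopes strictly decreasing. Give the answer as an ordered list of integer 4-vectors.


Interval decomposition of M: I[1,1]^2, I[1,4], I[3,4]^2, I[4,4].
HN type (ℓ=4): μ^(1)=15; μ^(2)=4; μ^(3)=-7; μ^(4)=-29

((0, 1, 1, 1); (3, 0, 0, 0); (0, 0, 2, 2); (0, 0, 0, 1))


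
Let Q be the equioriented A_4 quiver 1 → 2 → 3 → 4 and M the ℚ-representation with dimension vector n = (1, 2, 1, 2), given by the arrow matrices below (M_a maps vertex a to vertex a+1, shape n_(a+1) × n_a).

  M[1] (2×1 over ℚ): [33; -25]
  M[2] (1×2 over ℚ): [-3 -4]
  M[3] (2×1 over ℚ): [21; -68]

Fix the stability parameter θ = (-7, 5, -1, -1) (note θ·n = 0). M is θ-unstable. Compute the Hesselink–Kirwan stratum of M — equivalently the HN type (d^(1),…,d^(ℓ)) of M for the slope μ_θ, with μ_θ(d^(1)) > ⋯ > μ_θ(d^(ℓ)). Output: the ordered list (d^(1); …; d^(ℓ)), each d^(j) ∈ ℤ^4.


Barcode: M ≅ I[1,4], I[2,2], I[4,4]. HN layers by μ_θ (4 steps, strictly decreasing):
  μ^(1)=5; μ^(2)=1; μ^(3)=-1; μ^(4)=-7

((0, 1, 0, 0); (0, 1, 1, 1); (0, 0, 0, 1); (1, 0, 0, 0))


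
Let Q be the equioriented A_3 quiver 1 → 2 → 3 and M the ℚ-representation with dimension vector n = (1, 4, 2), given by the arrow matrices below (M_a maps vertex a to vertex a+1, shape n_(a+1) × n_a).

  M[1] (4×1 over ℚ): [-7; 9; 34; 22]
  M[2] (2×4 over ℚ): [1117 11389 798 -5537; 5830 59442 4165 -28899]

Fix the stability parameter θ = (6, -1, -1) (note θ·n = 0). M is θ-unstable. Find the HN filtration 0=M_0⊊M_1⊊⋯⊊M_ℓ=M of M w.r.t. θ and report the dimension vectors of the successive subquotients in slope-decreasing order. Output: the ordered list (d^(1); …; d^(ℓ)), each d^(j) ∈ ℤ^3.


Interval decomposition of M: I[1,2], I[2,2], I[2,3]^2.
HN type (ℓ=2): μ^(1)=5/2; μ^(2)=-1

((1, 1, 0); (0, 3, 2))


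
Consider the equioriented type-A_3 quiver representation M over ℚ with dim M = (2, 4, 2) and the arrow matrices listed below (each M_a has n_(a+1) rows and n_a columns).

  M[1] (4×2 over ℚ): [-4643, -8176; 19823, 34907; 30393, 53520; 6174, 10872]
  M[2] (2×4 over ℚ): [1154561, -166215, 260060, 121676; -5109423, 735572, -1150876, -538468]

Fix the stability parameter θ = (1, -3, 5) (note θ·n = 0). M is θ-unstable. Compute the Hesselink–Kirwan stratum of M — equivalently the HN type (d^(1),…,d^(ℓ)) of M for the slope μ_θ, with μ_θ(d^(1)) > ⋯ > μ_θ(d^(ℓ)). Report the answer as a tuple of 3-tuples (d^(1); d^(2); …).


Barcode: M ≅ I[1,3]^2, I[2,2]^2. HN layers by μ_θ (3 steps, strictly decreasing):
  μ^(1)=5; μ^(2)=-1; μ^(3)=-3

((0, 0, 2); (2, 2, 0); (0, 2, 0))


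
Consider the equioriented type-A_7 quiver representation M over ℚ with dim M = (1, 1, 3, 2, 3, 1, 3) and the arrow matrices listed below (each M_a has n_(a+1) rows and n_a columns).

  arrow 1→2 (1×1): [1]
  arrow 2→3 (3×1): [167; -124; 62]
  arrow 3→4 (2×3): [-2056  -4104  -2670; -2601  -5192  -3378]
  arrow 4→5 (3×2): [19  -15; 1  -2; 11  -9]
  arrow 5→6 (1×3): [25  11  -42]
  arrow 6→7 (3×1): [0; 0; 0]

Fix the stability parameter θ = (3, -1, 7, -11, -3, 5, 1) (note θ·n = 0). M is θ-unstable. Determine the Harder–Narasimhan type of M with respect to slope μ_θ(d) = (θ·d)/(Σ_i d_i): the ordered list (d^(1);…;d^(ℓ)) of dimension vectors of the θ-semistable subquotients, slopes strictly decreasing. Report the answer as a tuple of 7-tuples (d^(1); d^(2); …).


Barcode: M ≅ I[1,6], I[3,3], I[3,5], I[5,5], I[7,7]^3. HN layers by μ_θ (6 steps, strictly decreasing):
  μ^(1)=7; μ^(2)=5; μ^(3)=1; μ^(4)=-1; μ^(5)=-7/3; μ^(6)=-3

((0, 0, 1, 0, 0, 0, 0); (0, 0, 0, 0, 0, 1, 0); (0, 0, 0, 0, 0, 0, 3); (1, 1, 1, 1, 1, 0, 0); (0, 0, 1, 1, 1, 0, 0); (0, 0, 0, 0, 1, 0, 0))


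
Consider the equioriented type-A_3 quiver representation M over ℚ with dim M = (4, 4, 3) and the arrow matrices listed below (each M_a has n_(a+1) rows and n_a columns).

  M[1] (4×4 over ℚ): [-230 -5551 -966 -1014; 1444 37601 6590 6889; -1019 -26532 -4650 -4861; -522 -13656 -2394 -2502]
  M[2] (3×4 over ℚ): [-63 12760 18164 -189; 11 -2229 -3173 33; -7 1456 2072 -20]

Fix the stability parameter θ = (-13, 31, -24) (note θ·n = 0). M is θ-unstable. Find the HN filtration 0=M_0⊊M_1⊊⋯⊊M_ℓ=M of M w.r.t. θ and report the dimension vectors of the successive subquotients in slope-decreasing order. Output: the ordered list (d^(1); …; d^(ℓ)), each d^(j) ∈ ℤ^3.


Barcode: M ≅ I[1,2], I[1,3]^3. HN layers by μ_θ (3 steps, strictly decreasing):
  μ^(1)=31; μ^(2)=7/2; μ^(3)=-13

((0, 1, 0); (0, 3, 3); (4, 0, 0))


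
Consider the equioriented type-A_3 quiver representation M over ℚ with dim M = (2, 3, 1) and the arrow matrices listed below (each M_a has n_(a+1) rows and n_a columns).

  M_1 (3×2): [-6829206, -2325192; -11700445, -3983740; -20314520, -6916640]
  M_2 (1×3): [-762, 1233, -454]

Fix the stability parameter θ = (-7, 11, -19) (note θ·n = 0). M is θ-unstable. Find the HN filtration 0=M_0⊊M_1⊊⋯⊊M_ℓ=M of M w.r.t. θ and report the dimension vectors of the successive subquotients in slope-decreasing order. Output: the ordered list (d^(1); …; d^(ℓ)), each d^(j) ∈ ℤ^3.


Interval decomposition of M: I[1,1], I[1,3], I[2,2]^2.
HN type (ℓ=3): μ^(1)=11; μ^(2)=-4; μ^(3)=-7

((0, 2, 0); (0, 1, 1); (2, 0, 0))


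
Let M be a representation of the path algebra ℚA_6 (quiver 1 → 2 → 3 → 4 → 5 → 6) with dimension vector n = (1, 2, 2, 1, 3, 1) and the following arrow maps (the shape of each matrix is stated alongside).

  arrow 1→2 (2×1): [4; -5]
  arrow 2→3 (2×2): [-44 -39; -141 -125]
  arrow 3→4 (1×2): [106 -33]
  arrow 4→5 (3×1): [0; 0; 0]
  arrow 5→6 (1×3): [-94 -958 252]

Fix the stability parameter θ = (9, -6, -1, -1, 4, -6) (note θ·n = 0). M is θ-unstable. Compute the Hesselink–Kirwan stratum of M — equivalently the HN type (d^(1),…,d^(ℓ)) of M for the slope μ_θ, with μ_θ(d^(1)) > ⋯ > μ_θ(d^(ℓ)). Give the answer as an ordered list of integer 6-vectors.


Barcode: M ≅ I[1,4], I[2,3], I[5,5]^2, I[5,6]. HN layers by μ_θ (4 steps, strictly decreasing):
  μ^(1)=4; μ^(2)=1/4; μ^(3)=-1; μ^(4)=-6

((0, 0, 0, 0, 2, 0); (1, 1, 1, 1, 0, 0); (0, 0, 1, 0, 1, 1); (0, 1, 0, 0, 0, 0))


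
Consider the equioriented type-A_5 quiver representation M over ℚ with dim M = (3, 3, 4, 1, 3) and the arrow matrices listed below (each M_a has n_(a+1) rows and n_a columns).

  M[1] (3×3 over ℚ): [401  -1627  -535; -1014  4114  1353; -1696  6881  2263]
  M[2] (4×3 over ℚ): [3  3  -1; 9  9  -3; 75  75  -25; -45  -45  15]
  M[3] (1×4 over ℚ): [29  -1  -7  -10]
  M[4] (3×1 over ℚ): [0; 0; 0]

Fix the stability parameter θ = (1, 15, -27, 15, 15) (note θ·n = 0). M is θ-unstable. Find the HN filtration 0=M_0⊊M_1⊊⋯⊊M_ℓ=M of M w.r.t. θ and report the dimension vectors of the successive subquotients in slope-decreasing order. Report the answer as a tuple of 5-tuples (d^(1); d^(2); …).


Interval decomposition of M: I[1,2]^2, I[1,4], I[3,3]^3, I[5,5]^3.
HN type (ℓ=4): μ^(1)=15; μ^(2)=1; μ^(3)=-11/3; μ^(4)=-27

((0, 2, 0, 1, 3); (2, 0, 0, 0, 0); (1, 1, 1, 0, 0); (0, 0, 3, 0, 0))


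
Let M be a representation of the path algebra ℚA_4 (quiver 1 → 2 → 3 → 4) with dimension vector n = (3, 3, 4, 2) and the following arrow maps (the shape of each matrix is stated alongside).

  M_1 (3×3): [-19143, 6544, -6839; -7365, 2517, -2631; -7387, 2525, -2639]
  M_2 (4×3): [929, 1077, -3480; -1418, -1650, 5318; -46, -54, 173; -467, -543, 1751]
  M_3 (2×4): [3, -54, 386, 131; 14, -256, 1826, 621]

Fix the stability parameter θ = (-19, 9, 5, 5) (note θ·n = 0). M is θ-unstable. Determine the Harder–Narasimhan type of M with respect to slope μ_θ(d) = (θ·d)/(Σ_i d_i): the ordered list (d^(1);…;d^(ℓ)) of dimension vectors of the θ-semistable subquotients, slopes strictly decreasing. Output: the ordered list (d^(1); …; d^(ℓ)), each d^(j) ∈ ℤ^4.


Interval decomposition of M: I[1,2], I[1,4]^2, I[3,3]^2.
HN type (ℓ=4): μ^(1)=9; μ^(2)=19/3; μ^(3)=5; μ^(4)=-19

((0, 1, 0, 0); (0, 2, 2, 2); (0, 0, 2, 0); (3, 0, 0, 0))


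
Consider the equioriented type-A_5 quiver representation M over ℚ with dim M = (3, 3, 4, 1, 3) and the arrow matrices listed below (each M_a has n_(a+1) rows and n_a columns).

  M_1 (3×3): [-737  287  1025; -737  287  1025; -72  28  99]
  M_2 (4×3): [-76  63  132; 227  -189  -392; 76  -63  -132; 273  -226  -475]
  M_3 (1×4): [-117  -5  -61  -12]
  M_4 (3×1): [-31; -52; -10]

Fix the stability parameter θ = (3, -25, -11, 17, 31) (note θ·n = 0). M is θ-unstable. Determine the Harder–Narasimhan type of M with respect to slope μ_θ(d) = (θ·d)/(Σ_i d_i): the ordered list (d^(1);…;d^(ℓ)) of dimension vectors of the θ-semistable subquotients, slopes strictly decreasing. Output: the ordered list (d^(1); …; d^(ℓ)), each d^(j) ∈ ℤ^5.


Via rank(M_{q-1}∘⋯∘M_p): M ≅ I[1,1], I[1,3], I[1,5], I[2,3], I[3,3], I[5,5]^2.
μ_θ-semistable layers: μ^(1)=31; μ^(2)=17; μ^(3)=3; μ^(4)=-11; μ^(5)=-25

((0, 0, 0, 0, 3); (0, 0, 0, 1, 0); (1, 0, 0, 0, 0); (2, 2, 4, 0, 0); (0, 1, 0, 0, 0))


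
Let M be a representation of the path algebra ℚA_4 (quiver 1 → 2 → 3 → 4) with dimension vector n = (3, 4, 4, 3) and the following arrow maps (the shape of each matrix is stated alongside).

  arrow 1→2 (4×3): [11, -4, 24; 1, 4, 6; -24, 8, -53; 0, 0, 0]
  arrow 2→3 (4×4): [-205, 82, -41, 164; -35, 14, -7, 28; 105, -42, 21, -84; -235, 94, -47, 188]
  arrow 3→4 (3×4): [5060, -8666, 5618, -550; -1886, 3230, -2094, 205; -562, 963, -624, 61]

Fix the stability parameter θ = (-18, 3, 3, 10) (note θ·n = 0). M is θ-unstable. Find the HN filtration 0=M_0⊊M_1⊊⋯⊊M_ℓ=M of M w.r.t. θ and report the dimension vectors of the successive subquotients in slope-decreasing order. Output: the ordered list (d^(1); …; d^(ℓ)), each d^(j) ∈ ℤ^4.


Interval decomposition of M: I[1,1], I[1,2], I[1,4], I[2,2]^2, I[3,3], I[3,4]^2.
HN type (ℓ=3): μ^(1)=10; μ^(2)=3; μ^(3)=-18

((0, 0, 0, 3); (0, 4, 4, 0); (3, 0, 0, 0))


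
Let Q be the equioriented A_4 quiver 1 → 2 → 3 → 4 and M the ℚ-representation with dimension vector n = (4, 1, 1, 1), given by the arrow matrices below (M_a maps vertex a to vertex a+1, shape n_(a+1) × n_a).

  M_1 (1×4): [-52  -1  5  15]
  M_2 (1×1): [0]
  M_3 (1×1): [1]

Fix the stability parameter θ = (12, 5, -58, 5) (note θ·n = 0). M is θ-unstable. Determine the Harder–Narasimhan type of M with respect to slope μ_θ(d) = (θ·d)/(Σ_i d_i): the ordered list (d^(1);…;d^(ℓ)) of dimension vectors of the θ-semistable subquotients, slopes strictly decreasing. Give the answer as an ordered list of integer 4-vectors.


Via rank(M_{q-1}∘⋯∘M_p): M ≅ I[1,1]^3, I[1,2], I[3,4].
μ_θ-semistable layers: μ^(1)=12; μ^(2)=17/2; μ^(3)=5; μ^(4)=-58

((3, 0, 0, 0); (1, 1, 0, 0); (0, 0, 0, 1); (0, 0, 1, 0))


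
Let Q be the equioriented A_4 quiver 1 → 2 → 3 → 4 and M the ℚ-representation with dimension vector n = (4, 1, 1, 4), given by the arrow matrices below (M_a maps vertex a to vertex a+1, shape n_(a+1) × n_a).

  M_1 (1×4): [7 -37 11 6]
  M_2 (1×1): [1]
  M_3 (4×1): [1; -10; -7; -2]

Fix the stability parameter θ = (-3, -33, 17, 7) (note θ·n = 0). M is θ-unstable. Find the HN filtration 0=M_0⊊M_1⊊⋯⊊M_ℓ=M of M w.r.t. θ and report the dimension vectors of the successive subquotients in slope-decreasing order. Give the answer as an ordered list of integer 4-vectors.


Interval decomposition of M: I[1,1]^3, I[1,4], I[4,4]^3.
HN type (ℓ=4): μ^(1)=12; μ^(2)=7; μ^(3)=-3; μ^(4)=-18

((0, 0, 1, 1); (0, 0, 0, 3); (3, 0, 0, 0); (1, 1, 0, 0))


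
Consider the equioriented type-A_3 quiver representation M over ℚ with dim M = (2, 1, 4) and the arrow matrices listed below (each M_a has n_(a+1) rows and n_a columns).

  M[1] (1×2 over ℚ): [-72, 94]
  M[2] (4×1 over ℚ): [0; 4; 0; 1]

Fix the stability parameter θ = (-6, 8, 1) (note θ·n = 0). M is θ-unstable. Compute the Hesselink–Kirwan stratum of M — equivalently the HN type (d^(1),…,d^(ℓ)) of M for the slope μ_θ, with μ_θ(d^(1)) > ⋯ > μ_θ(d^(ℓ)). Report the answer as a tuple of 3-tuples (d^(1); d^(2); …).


Via rank(M_{q-1}∘⋯∘M_p): M ≅ I[1,1], I[1,3], I[3,3]^3.
μ_θ-semistable layers: μ^(1)=9/2; μ^(2)=1; μ^(3)=-6

((0, 1, 1); (0, 0, 3); (2, 0, 0))


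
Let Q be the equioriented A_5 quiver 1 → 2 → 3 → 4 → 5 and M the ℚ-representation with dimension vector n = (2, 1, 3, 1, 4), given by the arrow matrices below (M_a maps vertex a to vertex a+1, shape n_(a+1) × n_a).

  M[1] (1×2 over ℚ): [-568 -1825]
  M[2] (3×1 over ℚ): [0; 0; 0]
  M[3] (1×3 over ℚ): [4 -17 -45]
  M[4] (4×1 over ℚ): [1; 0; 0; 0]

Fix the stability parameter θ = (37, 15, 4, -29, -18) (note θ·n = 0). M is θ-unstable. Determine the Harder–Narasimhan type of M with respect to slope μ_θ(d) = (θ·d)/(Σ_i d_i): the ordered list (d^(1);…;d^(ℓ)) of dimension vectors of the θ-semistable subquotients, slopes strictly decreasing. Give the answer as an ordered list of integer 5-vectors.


Via rank(M_{q-1}∘⋯∘M_p): M ≅ I[1,1], I[1,2], I[3,3]^2, I[3,5], I[5,5]^3.
μ_θ-semistable layers: μ^(1)=37; μ^(2)=26; μ^(3)=4; μ^(4)=-43/3; μ^(5)=-18

((1, 0, 0, 0, 0); (1, 1, 0, 0, 0); (0, 0, 2, 0, 0); (0, 0, 1, 1, 1); (0, 0, 0, 0, 3))


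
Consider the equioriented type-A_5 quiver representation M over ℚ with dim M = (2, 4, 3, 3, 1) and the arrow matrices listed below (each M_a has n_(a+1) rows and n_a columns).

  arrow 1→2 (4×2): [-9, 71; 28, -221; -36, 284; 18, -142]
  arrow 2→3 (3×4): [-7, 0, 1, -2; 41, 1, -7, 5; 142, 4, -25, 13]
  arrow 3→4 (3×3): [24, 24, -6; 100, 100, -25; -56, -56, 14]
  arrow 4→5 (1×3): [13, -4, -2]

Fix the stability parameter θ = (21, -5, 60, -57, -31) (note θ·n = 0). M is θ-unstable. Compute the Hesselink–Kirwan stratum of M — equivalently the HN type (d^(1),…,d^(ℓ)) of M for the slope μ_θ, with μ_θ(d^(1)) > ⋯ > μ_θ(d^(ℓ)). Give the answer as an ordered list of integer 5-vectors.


Barcode: M ≅ I[1,3]^2, I[2,2], I[2,5], I[4,4]^2. HN layers by μ_θ (5 steps, strictly decreasing):
  μ^(1)=60; μ^(2)=8; μ^(3)=-5; μ^(4)=-33/4; μ^(5)=-57

((0, 0, 2, 0, 0); (2, 2, 0, 0, 0); (0, 1, 0, 0, 0); (0, 1, 1, 1, 1); (0, 0, 0, 2, 0))


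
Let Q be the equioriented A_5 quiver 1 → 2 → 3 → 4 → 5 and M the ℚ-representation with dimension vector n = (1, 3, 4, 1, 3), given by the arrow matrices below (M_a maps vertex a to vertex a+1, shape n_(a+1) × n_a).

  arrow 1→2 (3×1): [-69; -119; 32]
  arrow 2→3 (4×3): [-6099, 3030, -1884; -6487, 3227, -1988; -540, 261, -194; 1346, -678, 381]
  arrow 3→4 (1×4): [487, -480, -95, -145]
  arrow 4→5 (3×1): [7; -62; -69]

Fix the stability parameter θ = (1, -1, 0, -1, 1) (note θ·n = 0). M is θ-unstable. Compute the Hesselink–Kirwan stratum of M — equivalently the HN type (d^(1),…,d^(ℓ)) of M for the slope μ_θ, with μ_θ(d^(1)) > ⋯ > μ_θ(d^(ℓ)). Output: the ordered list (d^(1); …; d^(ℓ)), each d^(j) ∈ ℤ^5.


Barcode: M ≅ I[1,5], I[2,3]^2, I[3,3], I[5,5]^2. HN layers by μ_θ (4 steps, strictly decreasing):
  μ^(1)=1; μ^(2)=0; μ^(3)=-1/4; μ^(4)=-1

((0, 0, 0, 0, 3); (0, 0, 3, 0, 0); (1, 1, 1, 1, 0); (0, 2, 0, 0, 0))


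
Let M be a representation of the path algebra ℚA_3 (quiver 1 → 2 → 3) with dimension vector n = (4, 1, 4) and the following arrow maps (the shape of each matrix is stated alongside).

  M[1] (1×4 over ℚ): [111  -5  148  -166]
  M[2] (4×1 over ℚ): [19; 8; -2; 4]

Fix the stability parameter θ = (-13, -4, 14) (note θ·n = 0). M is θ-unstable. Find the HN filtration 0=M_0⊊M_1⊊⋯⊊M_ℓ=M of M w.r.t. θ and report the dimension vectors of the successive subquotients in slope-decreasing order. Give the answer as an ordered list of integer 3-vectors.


Interval decomposition of M: I[1,1]^3, I[1,3], I[3,3]^3.
HN type (ℓ=3): μ^(1)=14; μ^(2)=-4; μ^(3)=-13

((0, 0, 4); (0, 1, 0); (4, 0, 0))


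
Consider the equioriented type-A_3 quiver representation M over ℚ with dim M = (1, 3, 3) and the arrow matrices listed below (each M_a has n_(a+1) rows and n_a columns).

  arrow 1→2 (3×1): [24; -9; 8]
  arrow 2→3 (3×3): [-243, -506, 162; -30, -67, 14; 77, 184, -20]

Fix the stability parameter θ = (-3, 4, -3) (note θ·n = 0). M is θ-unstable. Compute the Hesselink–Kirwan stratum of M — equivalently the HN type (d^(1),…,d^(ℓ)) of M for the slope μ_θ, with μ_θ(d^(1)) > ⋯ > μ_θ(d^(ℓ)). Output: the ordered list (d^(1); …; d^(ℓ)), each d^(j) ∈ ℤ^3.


Via rank(M_{q-1}∘⋯∘M_p): M ≅ I[1,3], I[2,3]^2.
μ_θ-semistable layers: μ^(1)=1/2; μ^(2)=-3

((0, 3, 3); (1, 0, 0))


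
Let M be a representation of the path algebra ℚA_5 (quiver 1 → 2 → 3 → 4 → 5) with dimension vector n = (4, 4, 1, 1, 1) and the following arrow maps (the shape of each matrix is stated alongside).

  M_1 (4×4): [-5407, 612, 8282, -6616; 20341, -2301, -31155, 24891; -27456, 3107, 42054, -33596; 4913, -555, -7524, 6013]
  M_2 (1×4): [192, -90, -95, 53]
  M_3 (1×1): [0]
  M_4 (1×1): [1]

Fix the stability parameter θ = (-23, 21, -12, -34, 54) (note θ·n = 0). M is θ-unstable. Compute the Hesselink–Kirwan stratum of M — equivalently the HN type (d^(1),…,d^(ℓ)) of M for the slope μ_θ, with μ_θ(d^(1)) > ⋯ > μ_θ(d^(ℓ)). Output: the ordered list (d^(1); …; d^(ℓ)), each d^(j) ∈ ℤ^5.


Via rank(M_{q-1}∘⋯∘M_p): M ≅ I[1,2]^3, I[1,3], I[4,5].
μ_θ-semistable layers: μ^(1)=54; μ^(2)=21; μ^(3)=9/2; μ^(4)=-23; μ^(5)=-34

((0, 0, 0, 0, 1); (0, 3, 0, 0, 0); (0, 1, 1, 0, 0); (4, 0, 0, 0, 0); (0, 0, 0, 1, 0))


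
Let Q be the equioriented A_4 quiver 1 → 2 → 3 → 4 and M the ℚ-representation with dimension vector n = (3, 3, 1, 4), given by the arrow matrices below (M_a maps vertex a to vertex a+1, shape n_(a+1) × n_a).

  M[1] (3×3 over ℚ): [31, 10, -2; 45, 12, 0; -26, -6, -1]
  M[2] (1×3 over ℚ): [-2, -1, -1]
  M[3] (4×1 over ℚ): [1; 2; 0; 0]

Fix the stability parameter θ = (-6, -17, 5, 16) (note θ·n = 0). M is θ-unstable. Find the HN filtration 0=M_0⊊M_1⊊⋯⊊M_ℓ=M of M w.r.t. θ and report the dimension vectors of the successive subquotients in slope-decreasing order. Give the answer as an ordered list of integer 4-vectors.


Barcode: M ≅ I[1,2]^2, I[1,4], I[4,4]^3. HN layers by μ_θ (3 steps, strictly decreasing):
  μ^(1)=16; μ^(2)=5; μ^(3)=-23/2

((0, 0, 0, 4); (0, 0, 1, 0); (3, 3, 0, 0))


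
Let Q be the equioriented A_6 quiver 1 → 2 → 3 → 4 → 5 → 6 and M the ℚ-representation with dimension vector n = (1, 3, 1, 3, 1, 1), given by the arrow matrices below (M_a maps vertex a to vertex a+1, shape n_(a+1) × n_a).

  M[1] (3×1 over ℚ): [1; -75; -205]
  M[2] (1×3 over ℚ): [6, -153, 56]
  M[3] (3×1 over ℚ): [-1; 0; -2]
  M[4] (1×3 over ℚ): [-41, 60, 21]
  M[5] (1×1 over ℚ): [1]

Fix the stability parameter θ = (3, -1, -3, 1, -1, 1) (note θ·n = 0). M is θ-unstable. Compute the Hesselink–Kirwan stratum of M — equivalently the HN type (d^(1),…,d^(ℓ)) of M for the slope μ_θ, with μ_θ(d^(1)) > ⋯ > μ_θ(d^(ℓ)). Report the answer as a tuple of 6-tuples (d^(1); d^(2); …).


Via rank(M_{q-1}∘⋯∘M_p): M ≅ I[1,6], I[2,2]^2, I[4,4]^2.
μ_θ-semistable layers: μ^(1)=1; μ^(2)=0; μ^(3)=-1/3; μ^(4)=-1

((0, 0, 0, 2, 0, 1); (0, 0, 0, 1, 1, 0); (1, 1, 1, 0, 0, 0); (0, 2, 0, 0, 0, 0))


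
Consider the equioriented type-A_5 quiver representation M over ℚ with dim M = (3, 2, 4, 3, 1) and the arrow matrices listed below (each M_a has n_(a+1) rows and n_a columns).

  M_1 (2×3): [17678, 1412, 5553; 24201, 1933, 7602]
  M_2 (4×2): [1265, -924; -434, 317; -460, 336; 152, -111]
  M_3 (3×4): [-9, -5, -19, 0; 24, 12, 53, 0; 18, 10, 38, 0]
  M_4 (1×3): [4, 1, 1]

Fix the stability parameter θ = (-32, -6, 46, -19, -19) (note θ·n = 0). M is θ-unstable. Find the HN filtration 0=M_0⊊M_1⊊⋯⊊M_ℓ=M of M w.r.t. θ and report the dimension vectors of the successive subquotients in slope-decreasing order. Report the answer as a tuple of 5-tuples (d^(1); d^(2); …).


Via rank(M_{q-1}∘⋯∘M_p): M ≅ I[1,1], I[1,4], I[1,5], I[3,3]^2, I[4,4].
μ_θ-semistable layers: μ^(1)=46; μ^(2)=27/2; μ^(3)=8/3; μ^(4)=-6; μ^(5)=-19; μ^(6)=-32

((0, 0, 2, 0, 0); (0, 0, 1, 1, 0); (0, 0, 1, 1, 1); (0, 2, 0, 0, 0); (0, 0, 0, 1, 0); (3, 0, 0, 0, 0))


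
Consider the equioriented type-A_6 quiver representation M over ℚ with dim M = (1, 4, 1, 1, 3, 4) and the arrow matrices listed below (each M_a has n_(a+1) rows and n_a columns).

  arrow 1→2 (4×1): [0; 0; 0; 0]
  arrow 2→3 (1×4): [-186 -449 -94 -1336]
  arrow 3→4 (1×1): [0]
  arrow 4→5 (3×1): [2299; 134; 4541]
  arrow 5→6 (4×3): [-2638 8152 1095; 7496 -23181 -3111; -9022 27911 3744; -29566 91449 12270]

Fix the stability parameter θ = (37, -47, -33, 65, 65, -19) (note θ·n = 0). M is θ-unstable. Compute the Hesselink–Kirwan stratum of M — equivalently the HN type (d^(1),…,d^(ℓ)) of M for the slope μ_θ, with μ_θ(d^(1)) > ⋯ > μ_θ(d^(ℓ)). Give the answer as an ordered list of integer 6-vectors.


Via rank(M_{q-1}∘⋯∘M_p): M ≅ I[1,1], I[2,2]^3, I[2,3], I[4,6], I[5,5], I[5,6], I[6,6]^2.
μ_θ-semistable layers: μ^(1)=65; μ^(2)=37; μ^(3)=23; μ^(4)=-19; μ^(5)=-33; μ^(6)=-47

((0, 0, 0, 0, 1, 0); (1, 0, 0, 1, 1, 1); (0, 0, 0, 0, 1, 1); (0, 0, 0, 0, 0, 2); (0, 0, 1, 0, 0, 0); (0, 4, 0, 0, 0, 0))


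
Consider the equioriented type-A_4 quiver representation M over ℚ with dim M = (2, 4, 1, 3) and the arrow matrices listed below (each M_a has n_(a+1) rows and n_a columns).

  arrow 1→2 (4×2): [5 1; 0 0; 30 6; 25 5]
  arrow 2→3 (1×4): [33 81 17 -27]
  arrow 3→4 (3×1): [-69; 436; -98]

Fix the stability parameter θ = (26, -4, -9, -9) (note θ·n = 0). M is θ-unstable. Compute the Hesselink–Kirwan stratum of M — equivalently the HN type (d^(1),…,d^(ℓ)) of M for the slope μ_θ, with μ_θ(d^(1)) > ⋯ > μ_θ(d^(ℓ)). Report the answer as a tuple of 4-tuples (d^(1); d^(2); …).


Via rank(M_{q-1}∘⋯∘M_p): M ≅ I[1,1], I[1,2], I[2,2]^2, I[2,4], I[4,4]^2.
μ_θ-semistable layers: μ^(1)=26; μ^(2)=11; μ^(3)=-4; μ^(4)=-22/3; μ^(5)=-9

((1, 0, 0, 0); (1, 1, 0, 0); (0, 2, 0, 0); (0, 1, 1, 1); (0, 0, 0, 2))


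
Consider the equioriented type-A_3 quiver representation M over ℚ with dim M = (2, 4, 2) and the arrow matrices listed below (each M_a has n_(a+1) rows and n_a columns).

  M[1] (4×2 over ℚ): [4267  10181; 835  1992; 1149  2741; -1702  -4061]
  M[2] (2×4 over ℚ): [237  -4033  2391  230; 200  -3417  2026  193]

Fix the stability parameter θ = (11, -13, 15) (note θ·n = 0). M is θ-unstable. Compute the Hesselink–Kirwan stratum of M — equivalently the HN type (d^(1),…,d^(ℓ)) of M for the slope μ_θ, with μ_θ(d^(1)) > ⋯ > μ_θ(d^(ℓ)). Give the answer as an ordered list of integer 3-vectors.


Barcode: M ≅ I[1,3]^2, I[2,2]^2. HN layers by μ_θ (3 steps, strictly decreasing):
  μ^(1)=15; μ^(2)=-1; μ^(3)=-13

((0, 0, 2); (2, 2, 0); (0, 2, 0))


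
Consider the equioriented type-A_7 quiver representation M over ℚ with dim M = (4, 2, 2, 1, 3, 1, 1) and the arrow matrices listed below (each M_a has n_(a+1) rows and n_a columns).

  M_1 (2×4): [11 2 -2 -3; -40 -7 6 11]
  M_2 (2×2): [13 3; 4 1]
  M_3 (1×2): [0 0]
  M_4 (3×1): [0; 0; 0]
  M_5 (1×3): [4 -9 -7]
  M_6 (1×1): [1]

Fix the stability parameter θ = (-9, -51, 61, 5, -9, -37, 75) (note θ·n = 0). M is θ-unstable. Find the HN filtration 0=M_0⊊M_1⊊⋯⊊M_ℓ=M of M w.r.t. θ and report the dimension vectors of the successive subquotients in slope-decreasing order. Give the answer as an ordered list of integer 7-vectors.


Via rank(M_{q-1}∘⋯∘M_p): M ≅ I[1,1]^2, I[1,3]^2, I[4,4], I[5,5]^2, I[5,7].
μ_θ-semistable layers: μ^(1)=75; μ^(2)=61; μ^(3)=5; μ^(4)=-9; μ^(5)=-23; μ^(6)=-30

((0, 0, 0, 0, 0, 0, 1); (0, 0, 2, 0, 0, 0, 0); (0, 0, 0, 1, 0, 0, 0); (2, 0, 0, 0, 2, 0, 0); (0, 0, 0, 0, 1, 1, 0); (2, 2, 0, 0, 0, 0, 0))


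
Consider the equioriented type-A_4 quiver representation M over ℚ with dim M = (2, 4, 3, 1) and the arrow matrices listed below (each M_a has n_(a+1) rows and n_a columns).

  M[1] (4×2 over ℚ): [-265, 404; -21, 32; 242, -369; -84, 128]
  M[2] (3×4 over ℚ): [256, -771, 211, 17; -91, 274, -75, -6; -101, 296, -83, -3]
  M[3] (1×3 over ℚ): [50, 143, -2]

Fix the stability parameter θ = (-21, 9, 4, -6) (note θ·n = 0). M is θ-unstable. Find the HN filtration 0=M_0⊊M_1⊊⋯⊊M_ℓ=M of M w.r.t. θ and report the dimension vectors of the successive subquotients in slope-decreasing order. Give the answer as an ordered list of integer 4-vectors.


Via rank(M_{q-1}∘⋯∘M_p): M ≅ I[1,2], I[1,4], I[2,3]^2.
μ_θ-semistable layers: μ^(1)=9; μ^(2)=13/2; μ^(3)=7/3; μ^(4)=-21

((0, 1, 0, 0); (0, 2, 2, 0); (0, 1, 1, 1); (2, 0, 0, 0))


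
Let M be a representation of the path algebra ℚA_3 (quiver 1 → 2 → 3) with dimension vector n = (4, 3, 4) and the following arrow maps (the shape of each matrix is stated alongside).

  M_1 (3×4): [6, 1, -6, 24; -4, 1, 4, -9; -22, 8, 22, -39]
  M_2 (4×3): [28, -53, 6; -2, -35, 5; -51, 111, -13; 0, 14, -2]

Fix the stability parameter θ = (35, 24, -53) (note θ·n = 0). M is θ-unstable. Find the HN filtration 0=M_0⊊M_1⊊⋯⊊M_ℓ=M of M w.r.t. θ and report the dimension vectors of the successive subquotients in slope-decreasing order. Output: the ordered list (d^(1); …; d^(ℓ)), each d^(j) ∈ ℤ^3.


Interval decomposition of M: I[1,1]^2, I[1,3]^2, I[2,3], I[3,3].
HN type (ℓ=4): μ^(1)=35; μ^(2)=2; μ^(3)=-29/2; μ^(4)=-53

((2, 0, 0); (2, 2, 2); (0, 1, 1); (0, 0, 1))


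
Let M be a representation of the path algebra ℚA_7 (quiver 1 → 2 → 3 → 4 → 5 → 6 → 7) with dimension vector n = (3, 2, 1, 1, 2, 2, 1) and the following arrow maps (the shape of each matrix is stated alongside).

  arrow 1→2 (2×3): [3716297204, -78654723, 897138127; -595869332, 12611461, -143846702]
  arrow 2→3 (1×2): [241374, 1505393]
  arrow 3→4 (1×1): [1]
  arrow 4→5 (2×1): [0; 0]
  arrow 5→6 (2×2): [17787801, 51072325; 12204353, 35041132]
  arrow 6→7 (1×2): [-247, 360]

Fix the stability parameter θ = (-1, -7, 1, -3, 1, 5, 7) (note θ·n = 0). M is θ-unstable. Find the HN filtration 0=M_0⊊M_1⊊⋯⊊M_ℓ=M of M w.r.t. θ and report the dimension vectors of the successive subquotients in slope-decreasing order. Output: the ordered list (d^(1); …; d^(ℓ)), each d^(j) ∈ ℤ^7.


Interval decomposition of M: I[1,1], I[1,2], I[1,4], I[5,6], I[5,7].
HN type (ℓ=5): μ^(1)=7; μ^(2)=5; μ^(3)=1; μ^(4)=-1; μ^(5)=-4

((0, 0, 0, 0, 0, 0, 1); (0, 0, 0, 0, 0, 2, 0); (0, 0, 0, 0, 2, 0, 0); (1, 0, 1, 1, 0, 0, 0); (2, 2, 0, 0, 0, 0, 0))


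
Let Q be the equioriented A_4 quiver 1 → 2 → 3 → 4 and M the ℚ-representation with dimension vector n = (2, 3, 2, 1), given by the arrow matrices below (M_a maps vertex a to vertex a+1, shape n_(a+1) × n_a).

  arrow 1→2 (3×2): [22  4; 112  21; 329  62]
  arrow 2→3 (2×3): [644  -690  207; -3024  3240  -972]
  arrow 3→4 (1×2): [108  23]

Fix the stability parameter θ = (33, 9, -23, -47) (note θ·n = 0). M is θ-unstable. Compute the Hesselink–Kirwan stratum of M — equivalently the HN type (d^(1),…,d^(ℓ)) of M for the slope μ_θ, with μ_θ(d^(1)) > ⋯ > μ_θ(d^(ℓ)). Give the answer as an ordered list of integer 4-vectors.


Via rank(M_{q-1}∘⋯∘M_p): M ≅ I[1,2], I[1,3], I[2,2], I[3,4].
μ_θ-semistable layers: μ^(1)=21; μ^(2)=9; μ^(3)=19/3; μ^(4)=-35

((1, 1, 0, 0); (0, 1, 0, 0); (1, 1, 1, 0); (0, 0, 1, 1))


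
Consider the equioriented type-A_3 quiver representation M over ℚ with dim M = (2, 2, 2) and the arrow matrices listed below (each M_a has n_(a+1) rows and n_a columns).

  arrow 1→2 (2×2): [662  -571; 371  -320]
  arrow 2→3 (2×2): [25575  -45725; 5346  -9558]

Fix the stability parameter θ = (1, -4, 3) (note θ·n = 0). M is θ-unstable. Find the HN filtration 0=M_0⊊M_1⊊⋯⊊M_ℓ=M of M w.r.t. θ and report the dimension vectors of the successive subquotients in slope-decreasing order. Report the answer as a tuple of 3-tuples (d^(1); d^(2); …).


Via rank(M_{q-1}∘⋯∘M_p): M ≅ I[1,2], I[1,3], I[3,3].
μ_θ-semistable layers: μ^(1)=3; μ^(2)=-3/2

((0, 0, 2); (2, 2, 0))


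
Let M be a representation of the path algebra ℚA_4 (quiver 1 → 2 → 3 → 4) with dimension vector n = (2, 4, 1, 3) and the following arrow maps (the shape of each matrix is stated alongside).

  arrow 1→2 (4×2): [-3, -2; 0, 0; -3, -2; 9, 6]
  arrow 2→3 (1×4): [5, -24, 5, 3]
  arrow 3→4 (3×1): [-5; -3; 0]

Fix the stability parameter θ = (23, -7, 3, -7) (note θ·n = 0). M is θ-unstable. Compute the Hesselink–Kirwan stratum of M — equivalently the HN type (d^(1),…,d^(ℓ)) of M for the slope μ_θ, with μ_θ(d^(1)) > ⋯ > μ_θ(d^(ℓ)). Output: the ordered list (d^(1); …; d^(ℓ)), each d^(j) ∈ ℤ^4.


Barcode: M ≅ I[1,1], I[1,4], I[2,2]^3, I[4,4]^2. HN layers by μ_θ (3 steps, strictly decreasing):
  μ^(1)=23; μ^(2)=3; μ^(3)=-7

((1, 0, 0, 0); (1, 1, 1, 1); (0, 3, 0, 2))


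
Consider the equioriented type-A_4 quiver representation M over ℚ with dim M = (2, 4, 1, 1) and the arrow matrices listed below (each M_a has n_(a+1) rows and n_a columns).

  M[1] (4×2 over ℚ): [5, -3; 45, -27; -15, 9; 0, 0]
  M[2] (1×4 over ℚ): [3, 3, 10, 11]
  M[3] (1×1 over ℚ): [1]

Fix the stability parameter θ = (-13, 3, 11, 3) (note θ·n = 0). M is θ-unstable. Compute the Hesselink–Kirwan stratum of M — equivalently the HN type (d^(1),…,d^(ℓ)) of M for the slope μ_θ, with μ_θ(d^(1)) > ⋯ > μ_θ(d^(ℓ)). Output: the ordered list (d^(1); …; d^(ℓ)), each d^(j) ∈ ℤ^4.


Barcode: M ≅ I[1,1], I[1,2], I[2,2]^2, I[2,4]. HN layers by μ_θ (3 steps, strictly decreasing):
  μ^(1)=7; μ^(2)=3; μ^(3)=-13

((0, 0, 1, 1); (0, 4, 0, 0); (2, 0, 0, 0))


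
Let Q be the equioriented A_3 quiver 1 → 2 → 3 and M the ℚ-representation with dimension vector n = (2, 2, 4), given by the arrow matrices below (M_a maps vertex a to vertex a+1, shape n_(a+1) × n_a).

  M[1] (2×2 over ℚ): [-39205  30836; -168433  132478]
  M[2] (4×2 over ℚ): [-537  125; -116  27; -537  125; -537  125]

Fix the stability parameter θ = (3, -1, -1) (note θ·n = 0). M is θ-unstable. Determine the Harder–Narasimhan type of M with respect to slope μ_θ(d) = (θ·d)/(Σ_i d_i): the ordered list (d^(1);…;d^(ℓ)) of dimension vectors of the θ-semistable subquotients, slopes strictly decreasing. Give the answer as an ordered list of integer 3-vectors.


Via rank(M_{q-1}∘⋯∘M_p): M ≅ I[1,3]^2, I[3,3]^2.
μ_θ-semistable layers: μ^(1)=1/3; μ^(2)=-1

((2, 2, 2); (0, 0, 2))


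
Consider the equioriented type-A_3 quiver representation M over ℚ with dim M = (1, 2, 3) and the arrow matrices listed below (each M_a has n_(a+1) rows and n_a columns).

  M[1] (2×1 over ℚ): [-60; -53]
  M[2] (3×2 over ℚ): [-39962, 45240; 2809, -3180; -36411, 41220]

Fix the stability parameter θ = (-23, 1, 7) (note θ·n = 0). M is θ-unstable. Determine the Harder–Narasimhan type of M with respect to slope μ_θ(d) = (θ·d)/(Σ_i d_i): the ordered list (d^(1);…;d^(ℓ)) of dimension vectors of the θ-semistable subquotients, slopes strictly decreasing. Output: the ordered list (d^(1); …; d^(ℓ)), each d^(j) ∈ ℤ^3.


Interval decomposition of M: I[1,2], I[2,3], I[3,3]^2.
HN type (ℓ=3): μ^(1)=7; μ^(2)=1; μ^(3)=-23

((0, 0, 3); (0, 2, 0); (1, 0, 0))


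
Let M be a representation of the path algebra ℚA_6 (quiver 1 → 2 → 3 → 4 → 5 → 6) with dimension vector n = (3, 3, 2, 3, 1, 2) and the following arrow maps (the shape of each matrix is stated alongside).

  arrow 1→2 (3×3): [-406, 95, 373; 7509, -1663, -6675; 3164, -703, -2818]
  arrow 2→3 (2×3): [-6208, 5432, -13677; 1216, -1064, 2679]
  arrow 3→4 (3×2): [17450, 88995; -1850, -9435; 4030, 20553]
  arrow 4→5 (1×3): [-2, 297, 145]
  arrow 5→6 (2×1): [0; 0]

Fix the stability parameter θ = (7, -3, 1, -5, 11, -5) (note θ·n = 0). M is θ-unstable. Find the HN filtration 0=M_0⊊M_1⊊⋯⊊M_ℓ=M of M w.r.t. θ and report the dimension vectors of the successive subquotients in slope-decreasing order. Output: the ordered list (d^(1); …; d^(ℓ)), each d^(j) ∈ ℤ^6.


Barcode: M ≅ I[1,2]^2, I[1,4], I[3,3], I[4,4], I[4,5], I[6,6]^2. HN layers by μ_θ (5 steps, strictly decreasing):
  μ^(1)=11; μ^(2)=2; μ^(3)=1; μ^(4)=0; μ^(5)=-5

((0, 0, 0, 0, 1, 0); (2, 2, 0, 0, 0, 0); (0, 0, 1, 0, 0, 0); (1, 1, 1, 1, 0, 0); (0, 0, 0, 2, 0, 2))


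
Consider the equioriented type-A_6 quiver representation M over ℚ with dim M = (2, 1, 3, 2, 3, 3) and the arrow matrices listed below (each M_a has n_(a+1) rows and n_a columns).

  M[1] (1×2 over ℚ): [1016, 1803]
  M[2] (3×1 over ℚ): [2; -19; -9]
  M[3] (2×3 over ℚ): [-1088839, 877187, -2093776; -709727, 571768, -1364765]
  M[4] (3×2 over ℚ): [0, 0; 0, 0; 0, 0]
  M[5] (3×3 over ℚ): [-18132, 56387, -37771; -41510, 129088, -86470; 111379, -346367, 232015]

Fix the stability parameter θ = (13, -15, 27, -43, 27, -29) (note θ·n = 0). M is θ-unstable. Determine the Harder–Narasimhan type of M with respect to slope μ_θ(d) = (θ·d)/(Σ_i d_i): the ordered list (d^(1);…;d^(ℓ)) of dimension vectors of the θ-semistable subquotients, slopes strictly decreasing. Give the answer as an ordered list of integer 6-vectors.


Via rank(M_{q-1}∘⋯∘M_p): M ≅ I[1,1], I[1,4], I[3,3], I[3,4], I[5,6]^3.
μ_θ-semistable layers: μ^(1)=27; μ^(2)=13; μ^(3)=-1; μ^(4)=-9/2; μ^(5)=-8

((0, 0, 1, 0, 0, 0); (1, 0, 0, 0, 0, 0); (0, 0, 0, 0, 3, 3); (1, 1, 1, 1, 0, 0); (0, 0, 1, 1, 0, 0))


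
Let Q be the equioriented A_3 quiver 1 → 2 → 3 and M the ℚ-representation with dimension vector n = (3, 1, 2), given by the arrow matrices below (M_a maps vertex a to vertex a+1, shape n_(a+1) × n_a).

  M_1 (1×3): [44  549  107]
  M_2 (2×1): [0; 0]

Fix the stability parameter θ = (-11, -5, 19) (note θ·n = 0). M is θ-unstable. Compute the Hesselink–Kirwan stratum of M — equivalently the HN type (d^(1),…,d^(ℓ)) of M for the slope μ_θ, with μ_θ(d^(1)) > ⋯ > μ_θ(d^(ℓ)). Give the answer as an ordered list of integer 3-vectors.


Barcode: M ≅ I[1,1]^2, I[1,2], I[3,3]^2. HN layers by μ_θ (3 steps, strictly decreasing):
  μ^(1)=19; μ^(2)=-5; μ^(3)=-11

((0, 0, 2); (0, 1, 0); (3, 0, 0))


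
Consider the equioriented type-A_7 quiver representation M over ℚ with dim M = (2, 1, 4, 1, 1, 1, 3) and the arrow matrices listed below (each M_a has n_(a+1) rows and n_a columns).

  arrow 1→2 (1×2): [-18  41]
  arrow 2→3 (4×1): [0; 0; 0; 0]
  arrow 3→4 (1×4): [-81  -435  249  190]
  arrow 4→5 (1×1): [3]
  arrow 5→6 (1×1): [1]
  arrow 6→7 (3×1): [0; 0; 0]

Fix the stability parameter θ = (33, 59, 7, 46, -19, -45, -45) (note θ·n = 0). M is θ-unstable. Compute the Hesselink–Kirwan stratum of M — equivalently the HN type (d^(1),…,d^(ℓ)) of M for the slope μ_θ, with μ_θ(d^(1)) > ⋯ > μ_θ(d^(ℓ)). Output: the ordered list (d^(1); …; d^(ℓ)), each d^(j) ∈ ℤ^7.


Barcode: M ≅ I[1,1], I[1,2], I[3,3]^3, I[3,6], I[7,7]^3. HN layers by μ_θ (5 steps, strictly decreasing):
  μ^(1)=59; μ^(2)=33; μ^(3)=7; μ^(4)=-11/4; μ^(5)=-45

((0, 1, 0, 0, 0, 0, 0); (2, 0, 0, 0, 0, 0, 0); (0, 0, 3, 0, 0, 0, 0); (0, 0, 1, 1, 1, 1, 0); (0, 0, 0, 0, 0, 0, 3))


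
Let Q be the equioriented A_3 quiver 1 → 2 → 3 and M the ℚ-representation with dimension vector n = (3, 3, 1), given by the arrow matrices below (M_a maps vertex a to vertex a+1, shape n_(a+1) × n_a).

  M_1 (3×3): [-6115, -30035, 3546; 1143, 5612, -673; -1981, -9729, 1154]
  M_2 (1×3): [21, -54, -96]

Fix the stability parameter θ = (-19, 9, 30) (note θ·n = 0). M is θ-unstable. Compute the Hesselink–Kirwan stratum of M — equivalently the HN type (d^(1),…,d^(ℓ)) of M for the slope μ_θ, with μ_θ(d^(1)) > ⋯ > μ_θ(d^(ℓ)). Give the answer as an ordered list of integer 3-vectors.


Barcode: M ≅ I[1,1], I[1,2], I[1,3], I[2,2]. HN layers by μ_θ (3 steps, strictly decreasing):
  μ^(1)=30; μ^(2)=9; μ^(3)=-19

((0, 0, 1); (0, 3, 0); (3, 0, 0))


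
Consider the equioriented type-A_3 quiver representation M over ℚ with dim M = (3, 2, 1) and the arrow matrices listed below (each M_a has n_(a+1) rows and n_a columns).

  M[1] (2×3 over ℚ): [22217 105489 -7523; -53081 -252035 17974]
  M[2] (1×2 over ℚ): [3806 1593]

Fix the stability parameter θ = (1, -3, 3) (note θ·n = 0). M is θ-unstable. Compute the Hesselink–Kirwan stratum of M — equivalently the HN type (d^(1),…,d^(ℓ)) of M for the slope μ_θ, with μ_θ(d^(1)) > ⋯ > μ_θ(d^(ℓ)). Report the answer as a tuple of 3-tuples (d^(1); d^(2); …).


Interval decomposition of M: I[1,1], I[1,2], I[1,3].
HN type (ℓ=3): μ^(1)=3; μ^(2)=1; μ^(3)=-1

((0, 0, 1); (1, 0, 0); (2, 2, 0))


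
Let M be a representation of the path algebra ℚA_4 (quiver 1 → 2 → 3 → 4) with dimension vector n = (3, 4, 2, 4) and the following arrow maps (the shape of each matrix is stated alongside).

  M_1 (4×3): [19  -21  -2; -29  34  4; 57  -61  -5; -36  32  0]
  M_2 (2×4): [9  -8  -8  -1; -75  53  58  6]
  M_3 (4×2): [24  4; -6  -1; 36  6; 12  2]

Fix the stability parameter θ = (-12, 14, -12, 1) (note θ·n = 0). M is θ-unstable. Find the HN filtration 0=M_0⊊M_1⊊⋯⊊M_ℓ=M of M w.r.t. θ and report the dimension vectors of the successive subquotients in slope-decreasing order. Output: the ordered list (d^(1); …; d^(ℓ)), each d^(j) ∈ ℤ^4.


Barcode: M ≅ I[1,2], I[1,3], I[1,4], I[2,2], I[4,4]^3. HN layers by μ_θ (3 steps, strictly decreasing):
  μ^(1)=14; μ^(2)=1; μ^(3)=-12

((0, 2, 0, 0); (0, 2, 2, 4); (3, 0, 0, 0))


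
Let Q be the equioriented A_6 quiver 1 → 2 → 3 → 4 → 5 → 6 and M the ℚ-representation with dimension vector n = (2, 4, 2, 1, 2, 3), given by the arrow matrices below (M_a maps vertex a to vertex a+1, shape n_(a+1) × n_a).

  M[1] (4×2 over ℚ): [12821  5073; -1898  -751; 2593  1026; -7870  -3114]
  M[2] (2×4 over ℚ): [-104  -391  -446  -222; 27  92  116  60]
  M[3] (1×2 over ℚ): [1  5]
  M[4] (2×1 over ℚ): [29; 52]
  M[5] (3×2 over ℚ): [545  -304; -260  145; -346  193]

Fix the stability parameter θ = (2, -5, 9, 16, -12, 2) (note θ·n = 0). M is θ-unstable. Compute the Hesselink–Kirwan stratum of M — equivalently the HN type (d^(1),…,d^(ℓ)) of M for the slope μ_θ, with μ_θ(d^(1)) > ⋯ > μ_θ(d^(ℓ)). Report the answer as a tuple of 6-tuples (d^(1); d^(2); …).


Via rank(M_{q-1}∘⋯∘M_p): M ≅ I[1,3], I[1,6], I[2,2]^2, I[5,6], I[6,6].
μ_θ-semistable layers: μ^(1)=9; μ^(2)=15/4; μ^(3)=2; μ^(4)=-3/2; μ^(5)=-5; μ^(6)=-12

((0, 0, 1, 0, 0, 0); (0, 0, 1, 1, 1, 1); (0, 0, 0, 0, 0, 2); (2, 2, 0, 0, 0, 0); (0, 2, 0, 0, 0, 0); (0, 0, 0, 0, 1, 0))
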